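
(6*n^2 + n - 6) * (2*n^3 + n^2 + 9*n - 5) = 12*n^5 + 8*n^4 + 43*n^3 - 27*n^2 - 59*n + 30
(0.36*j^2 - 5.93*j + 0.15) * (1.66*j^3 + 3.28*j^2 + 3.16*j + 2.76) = 0.5976*j^5 - 8.663*j^4 - 18.0638*j^3 - 17.2532*j^2 - 15.8928*j + 0.414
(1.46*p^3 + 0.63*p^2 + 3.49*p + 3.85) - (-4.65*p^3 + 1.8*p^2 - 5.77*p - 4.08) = 6.11*p^3 - 1.17*p^2 + 9.26*p + 7.93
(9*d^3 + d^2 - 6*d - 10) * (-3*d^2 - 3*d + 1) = -27*d^5 - 30*d^4 + 24*d^3 + 49*d^2 + 24*d - 10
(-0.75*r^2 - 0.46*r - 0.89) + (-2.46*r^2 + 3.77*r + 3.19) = -3.21*r^2 + 3.31*r + 2.3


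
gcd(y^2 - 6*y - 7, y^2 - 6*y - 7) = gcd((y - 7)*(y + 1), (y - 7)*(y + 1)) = y^2 - 6*y - 7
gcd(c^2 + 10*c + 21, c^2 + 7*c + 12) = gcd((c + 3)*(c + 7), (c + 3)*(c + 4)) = c + 3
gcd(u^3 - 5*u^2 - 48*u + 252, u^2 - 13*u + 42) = u - 6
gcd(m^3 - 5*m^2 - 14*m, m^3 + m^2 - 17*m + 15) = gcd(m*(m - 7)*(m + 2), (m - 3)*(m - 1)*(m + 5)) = 1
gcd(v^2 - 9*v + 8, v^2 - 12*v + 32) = v - 8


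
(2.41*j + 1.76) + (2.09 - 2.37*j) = 0.04*j + 3.85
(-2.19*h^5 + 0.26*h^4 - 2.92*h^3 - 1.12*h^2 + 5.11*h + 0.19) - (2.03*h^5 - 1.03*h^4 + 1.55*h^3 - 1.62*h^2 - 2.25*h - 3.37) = -4.22*h^5 + 1.29*h^4 - 4.47*h^3 + 0.5*h^2 + 7.36*h + 3.56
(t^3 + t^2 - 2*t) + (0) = t^3 + t^2 - 2*t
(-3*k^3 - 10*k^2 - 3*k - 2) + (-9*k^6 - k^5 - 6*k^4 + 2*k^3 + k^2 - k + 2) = -9*k^6 - k^5 - 6*k^4 - k^3 - 9*k^2 - 4*k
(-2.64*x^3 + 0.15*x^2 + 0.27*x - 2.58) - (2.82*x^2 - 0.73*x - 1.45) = -2.64*x^3 - 2.67*x^2 + 1.0*x - 1.13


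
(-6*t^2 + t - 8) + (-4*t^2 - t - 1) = -10*t^2 - 9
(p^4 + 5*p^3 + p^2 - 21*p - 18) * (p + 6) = p^5 + 11*p^4 + 31*p^3 - 15*p^2 - 144*p - 108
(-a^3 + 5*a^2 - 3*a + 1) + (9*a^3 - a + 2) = 8*a^3 + 5*a^2 - 4*a + 3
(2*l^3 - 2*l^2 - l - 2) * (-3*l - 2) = -6*l^4 + 2*l^3 + 7*l^2 + 8*l + 4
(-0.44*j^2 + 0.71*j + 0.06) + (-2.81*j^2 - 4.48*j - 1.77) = -3.25*j^2 - 3.77*j - 1.71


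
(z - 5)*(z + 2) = z^2 - 3*z - 10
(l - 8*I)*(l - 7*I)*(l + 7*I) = l^3 - 8*I*l^2 + 49*l - 392*I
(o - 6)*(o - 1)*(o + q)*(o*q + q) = o^4*q + o^3*q^2 - 6*o^3*q - 6*o^2*q^2 - o^2*q - o*q^2 + 6*o*q + 6*q^2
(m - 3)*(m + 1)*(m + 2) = m^3 - 7*m - 6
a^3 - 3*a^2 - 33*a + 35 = (a - 7)*(a - 1)*(a + 5)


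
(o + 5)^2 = o^2 + 10*o + 25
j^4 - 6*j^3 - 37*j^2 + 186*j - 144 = (j - 8)*(j - 3)*(j - 1)*(j + 6)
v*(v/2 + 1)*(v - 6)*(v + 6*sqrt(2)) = v^4/2 - 2*v^3 + 3*sqrt(2)*v^3 - 12*sqrt(2)*v^2 - 6*v^2 - 36*sqrt(2)*v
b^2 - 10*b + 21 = (b - 7)*(b - 3)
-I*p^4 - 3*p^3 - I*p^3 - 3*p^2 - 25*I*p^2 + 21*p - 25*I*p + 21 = (p + 1)*(p - 7*I)*(p + 3*I)*(-I*p + 1)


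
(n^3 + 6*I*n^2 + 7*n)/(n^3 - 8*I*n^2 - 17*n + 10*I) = n*(n + 7*I)/(n^2 - 7*I*n - 10)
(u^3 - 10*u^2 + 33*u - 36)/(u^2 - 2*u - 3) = (u^2 - 7*u + 12)/(u + 1)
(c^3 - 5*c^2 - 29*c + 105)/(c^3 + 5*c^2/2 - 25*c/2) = 2*(c^2 - 10*c + 21)/(c*(2*c - 5))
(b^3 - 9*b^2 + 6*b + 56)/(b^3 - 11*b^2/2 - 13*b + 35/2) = 2*(b^2 - 2*b - 8)/(2*b^2 + 3*b - 5)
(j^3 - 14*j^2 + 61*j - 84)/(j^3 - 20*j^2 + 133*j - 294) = (j^2 - 7*j + 12)/(j^2 - 13*j + 42)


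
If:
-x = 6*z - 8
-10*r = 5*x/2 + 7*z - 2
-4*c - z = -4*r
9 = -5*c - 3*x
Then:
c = -57/61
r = -33/61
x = -88/61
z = 96/61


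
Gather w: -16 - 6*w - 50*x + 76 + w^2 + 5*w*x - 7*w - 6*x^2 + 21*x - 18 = w^2 + w*(5*x - 13) - 6*x^2 - 29*x + 42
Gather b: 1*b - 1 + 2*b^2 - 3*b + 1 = 2*b^2 - 2*b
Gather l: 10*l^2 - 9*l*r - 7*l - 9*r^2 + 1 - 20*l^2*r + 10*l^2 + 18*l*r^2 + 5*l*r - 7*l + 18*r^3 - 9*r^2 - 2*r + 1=l^2*(20 - 20*r) + l*(18*r^2 - 4*r - 14) + 18*r^3 - 18*r^2 - 2*r + 2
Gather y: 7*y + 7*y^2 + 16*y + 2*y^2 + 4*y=9*y^2 + 27*y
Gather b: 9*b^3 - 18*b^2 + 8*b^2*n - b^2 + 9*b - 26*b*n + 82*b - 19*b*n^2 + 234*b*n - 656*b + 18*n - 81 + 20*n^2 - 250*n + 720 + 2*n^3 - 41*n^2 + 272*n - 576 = 9*b^3 + b^2*(8*n - 19) + b*(-19*n^2 + 208*n - 565) + 2*n^3 - 21*n^2 + 40*n + 63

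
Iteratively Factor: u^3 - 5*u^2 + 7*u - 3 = (u - 3)*(u^2 - 2*u + 1) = (u - 3)*(u - 1)*(u - 1)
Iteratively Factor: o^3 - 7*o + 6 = (o - 1)*(o^2 + o - 6) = (o - 1)*(o + 3)*(o - 2)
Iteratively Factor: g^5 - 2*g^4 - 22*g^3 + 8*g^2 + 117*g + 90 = (g + 3)*(g^4 - 5*g^3 - 7*g^2 + 29*g + 30) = (g + 2)*(g + 3)*(g^3 - 7*g^2 + 7*g + 15) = (g - 3)*(g + 2)*(g + 3)*(g^2 - 4*g - 5) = (g - 3)*(g + 1)*(g + 2)*(g + 3)*(g - 5)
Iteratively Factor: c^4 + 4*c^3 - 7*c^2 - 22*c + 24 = (c + 4)*(c^3 - 7*c + 6) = (c - 1)*(c + 4)*(c^2 + c - 6) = (c - 1)*(c + 3)*(c + 4)*(c - 2)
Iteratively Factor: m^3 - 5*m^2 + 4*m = (m)*(m^2 - 5*m + 4) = m*(m - 4)*(m - 1)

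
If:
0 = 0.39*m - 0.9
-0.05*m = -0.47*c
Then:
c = 0.25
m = 2.31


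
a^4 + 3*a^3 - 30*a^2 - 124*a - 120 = (a - 6)*(a + 2)^2*(a + 5)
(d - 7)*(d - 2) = d^2 - 9*d + 14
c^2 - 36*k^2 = (c - 6*k)*(c + 6*k)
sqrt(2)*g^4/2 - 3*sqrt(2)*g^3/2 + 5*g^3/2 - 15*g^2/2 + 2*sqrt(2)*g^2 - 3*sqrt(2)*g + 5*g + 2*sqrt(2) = (g - 2)*(g - 1)*(g + 2*sqrt(2))*(sqrt(2)*g/2 + 1/2)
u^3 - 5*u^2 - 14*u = u*(u - 7)*(u + 2)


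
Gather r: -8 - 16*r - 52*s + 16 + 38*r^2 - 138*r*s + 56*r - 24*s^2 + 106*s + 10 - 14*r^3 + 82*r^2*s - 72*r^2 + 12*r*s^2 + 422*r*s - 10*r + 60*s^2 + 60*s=-14*r^3 + r^2*(82*s - 34) + r*(12*s^2 + 284*s + 30) + 36*s^2 + 114*s + 18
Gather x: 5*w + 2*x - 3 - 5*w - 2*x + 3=0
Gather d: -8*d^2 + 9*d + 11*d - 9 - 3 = -8*d^2 + 20*d - 12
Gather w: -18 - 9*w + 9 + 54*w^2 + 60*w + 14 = 54*w^2 + 51*w + 5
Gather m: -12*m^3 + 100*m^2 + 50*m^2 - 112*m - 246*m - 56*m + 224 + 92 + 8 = -12*m^3 + 150*m^2 - 414*m + 324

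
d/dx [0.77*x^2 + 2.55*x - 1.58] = 1.54*x + 2.55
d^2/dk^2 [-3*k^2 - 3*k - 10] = -6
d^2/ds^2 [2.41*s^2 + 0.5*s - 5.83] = 4.82000000000000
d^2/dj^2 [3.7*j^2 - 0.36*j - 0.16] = 7.40000000000000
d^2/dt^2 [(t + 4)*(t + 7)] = 2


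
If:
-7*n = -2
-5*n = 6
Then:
No Solution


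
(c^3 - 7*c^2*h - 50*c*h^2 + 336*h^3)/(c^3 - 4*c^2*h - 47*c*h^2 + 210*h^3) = (c - 8*h)/(c - 5*h)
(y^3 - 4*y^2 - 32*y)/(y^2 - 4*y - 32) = y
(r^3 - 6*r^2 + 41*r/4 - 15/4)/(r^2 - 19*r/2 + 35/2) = (2*r^2 - 7*r + 3)/(2*(r - 7))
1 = 1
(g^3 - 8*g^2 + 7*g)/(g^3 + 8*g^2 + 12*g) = (g^2 - 8*g + 7)/(g^2 + 8*g + 12)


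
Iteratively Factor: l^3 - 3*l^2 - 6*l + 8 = (l - 4)*(l^2 + l - 2) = (l - 4)*(l + 2)*(l - 1)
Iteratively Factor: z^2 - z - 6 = (z + 2)*(z - 3)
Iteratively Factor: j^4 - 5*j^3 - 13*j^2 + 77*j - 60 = (j - 3)*(j^3 - 2*j^2 - 19*j + 20) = (j - 3)*(j - 1)*(j^2 - j - 20) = (j - 3)*(j - 1)*(j + 4)*(j - 5)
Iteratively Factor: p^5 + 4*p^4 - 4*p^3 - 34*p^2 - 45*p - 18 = (p + 2)*(p^4 + 2*p^3 - 8*p^2 - 18*p - 9) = (p - 3)*(p + 2)*(p^3 + 5*p^2 + 7*p + 3) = (p - 3)*(p + 2)*(p + 3)*(p^2 + 2*p + 1) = (p - 3)*(p + 1)*(p + 2)*(p + 3)*(p + 1)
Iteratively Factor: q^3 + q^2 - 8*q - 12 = (q + 2)*(q^2 - q - 6) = (q - 3)*(q + 2)*(q + 2)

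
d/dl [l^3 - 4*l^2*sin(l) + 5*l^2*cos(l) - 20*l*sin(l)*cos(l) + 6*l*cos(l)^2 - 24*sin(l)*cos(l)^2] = -5*l^2*sin(l) - 4*l^2*cos(l) + 3*l^2 - 8*l*sin(l) - 6*l*sin(2*l) + 10*l*cos(l) - 20*l*cos(2*l) - 10*sin(2*l) - 6*cos(l) + 3*cos(2*l) - 18*cos(3*l) + 3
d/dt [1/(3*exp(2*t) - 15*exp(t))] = (5 - 2*exp(t))*exp(-t)/(3*(exp(t) - 5)^2)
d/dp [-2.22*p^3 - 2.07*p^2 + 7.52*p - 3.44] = -6.66*p^2 - 4.14*p + 7.52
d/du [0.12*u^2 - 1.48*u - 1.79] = 0.24*u - 1.48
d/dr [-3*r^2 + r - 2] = 1 - 6*r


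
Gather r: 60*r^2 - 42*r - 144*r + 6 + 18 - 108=60*r^2 - 186*r - 84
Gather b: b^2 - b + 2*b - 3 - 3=b^2 + b - 6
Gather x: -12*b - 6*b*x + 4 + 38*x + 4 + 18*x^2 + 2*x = -12*b + 18*x^2 + x*(40 - 6*b) + 8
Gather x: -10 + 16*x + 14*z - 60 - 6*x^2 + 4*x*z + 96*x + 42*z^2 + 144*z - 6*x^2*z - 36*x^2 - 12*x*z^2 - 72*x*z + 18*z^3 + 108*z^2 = x^2*(-6*z - 42) + x*(-12*z^2 - 68*z + 112) + 18*z^3 + 150*z^2 + 158*z - 70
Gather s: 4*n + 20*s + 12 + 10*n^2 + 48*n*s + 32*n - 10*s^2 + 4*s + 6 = 10*n^2 + 36*n - 10*s^2 + s*(48*n + 24) + 18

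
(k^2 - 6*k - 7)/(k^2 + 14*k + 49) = (k^2 - 6*k - 7)/(k^2 + 14*k + 49)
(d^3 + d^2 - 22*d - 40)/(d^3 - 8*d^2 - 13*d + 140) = (d + 2)/(d - 7)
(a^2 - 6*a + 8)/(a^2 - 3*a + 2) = (a - 4)/(a - 1)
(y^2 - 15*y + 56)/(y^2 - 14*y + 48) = (y - 7)/(y - 6)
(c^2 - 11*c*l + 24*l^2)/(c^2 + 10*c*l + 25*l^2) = (c^2 - 11*c*l + 24*l^2)/(c^2 + 10*c*l + 25*l^2)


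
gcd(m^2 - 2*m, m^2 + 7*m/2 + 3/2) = 1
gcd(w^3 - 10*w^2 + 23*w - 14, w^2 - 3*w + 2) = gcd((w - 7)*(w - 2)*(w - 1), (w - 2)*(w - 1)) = w^2 - 3*w + 2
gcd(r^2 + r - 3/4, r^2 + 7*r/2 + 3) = r + 3/2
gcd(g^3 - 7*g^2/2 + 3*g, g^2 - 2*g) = g^2 - 2*g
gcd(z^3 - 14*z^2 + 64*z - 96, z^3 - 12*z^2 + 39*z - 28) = z - 4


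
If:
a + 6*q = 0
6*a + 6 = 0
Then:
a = -1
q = 1/6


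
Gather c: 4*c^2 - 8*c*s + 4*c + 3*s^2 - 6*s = 4*c^2 + c*(4 - 8*s) + 3*s^2 - 6*s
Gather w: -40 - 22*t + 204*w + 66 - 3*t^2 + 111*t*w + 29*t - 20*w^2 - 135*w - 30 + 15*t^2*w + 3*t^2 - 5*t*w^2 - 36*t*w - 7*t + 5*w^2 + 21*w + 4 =w^2*(-5*t - 15) + w*(15*t^2 + 75*t + 90)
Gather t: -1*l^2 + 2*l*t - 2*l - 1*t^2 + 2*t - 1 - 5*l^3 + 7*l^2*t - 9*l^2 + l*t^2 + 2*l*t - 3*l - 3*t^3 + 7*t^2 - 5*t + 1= -5*l^3 - 10*l^2 - 5*l - 3*t^3 + t^2*(l + 6) + t*(7*l^2 + 4*l - 3)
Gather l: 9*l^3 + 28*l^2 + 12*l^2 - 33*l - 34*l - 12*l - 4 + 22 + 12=9*l^3 + 40*l^2 - 79*l + 30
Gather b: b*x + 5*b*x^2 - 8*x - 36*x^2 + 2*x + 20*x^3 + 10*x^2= b*(5*x^2 + x) + 20*x^3 - 26*x^2 - 6*x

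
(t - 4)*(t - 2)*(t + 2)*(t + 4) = t^4 - 20*t^2 + 64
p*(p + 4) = p^2 + 4*p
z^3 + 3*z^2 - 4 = (z - 1)*(z + 2)^2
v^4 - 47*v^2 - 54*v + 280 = (v - 7)*(v - 2)*(v + 4)*(v + 5)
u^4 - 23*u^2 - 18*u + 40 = (u - 5)*(u - 1)*(u + 2)*(u + 4)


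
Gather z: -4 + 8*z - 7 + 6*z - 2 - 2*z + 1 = 12*z - 12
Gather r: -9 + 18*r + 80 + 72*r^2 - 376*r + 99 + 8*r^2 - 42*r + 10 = 80*r^2 - 400*r + 180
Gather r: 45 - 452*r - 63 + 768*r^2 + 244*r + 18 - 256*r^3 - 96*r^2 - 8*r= -256*r^3 + 672*r^2 - 216*r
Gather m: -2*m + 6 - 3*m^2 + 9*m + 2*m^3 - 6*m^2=2*m^3 - 9*m^2 + 7*m + 6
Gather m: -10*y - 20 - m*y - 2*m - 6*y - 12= m*(-y - 2) - 16*y - 32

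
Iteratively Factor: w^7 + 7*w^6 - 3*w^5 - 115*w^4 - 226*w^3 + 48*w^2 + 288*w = (w)*(w^6 + 7*w^5 - 3*w^4 - 115*w^3 - 226*w^2 + 48*w + 288) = w*(w + 3)*(w^5 + 4*w^4 - 15*w^3 - 70*w^2 - 16*w + 96) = w*(w - 1)*(w + 3)*(w^4 + 5*w^3 - 10*w^2 - 80*w - 96) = w*(w - 1)*(w + 2)*(w + 3)*(w^3 + 3*w^2 - 16*w - 48) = w*(w - 4)*(w - 1)*(w + 2)*(w + 3)*(w^2 + 7*w + 12) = w*(w - 4)*(w - 1)*(w + 2)*(w + 3)*(w + 4)*(w + 3)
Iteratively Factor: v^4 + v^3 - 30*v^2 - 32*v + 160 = (v + 4)*(v^3 - 3*v^2 - 18*v + 40) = (v + 4)^2*(v^2 - 7*v + 10) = (v - 2)*(v + 4)^2*(v - 5)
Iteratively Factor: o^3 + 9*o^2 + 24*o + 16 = (o + 1)*(o^2 + 8*o + 16) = (o + 1)*(o + 4)*(o + 4)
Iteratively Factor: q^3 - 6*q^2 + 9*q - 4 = (q - 1)*(q^2 - 5*q + 4) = (q - 1)^2*(q - 4)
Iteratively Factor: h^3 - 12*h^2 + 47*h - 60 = (h - 3)*(h^2 - 9*h + 20) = (h - 4)*(h - 3)*(h - 5)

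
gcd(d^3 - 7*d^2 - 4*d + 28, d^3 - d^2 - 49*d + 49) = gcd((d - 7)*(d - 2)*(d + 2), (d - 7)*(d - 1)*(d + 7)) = d - 7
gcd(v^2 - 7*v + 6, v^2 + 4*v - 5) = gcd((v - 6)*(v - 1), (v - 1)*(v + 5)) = v - 1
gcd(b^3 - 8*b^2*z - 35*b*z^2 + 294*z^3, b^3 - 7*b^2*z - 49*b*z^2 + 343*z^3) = b^2 - 14*b*z + 49*z^2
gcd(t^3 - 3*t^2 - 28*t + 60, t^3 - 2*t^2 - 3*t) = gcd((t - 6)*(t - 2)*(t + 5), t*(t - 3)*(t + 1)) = 1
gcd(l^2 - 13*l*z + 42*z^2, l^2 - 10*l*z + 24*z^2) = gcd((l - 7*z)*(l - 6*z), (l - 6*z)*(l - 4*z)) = -l + 6*z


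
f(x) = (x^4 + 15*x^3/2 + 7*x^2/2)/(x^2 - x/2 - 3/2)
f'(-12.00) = -16.09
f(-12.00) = 55.76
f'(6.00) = 19.22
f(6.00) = 96.57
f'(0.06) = -0.33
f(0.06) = -0.01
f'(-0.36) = -0.07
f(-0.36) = -0.10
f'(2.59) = 0.21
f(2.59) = 50.80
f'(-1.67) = 0.46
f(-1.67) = -8.19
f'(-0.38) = -0.21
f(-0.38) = -0.10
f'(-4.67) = -1.83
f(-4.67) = -9.36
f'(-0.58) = -3.50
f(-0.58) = 0.20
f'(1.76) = -214.97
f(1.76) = 85.46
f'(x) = (1/2 - 2*x)*(x^4 + 15*x^3/2 + 7*x^2/2)/(x^2 - x/2 - 3/2)^2 + (4*x^3 + 45*x^2/2 + 7*x)/(x^2 - x/2 - 3/2)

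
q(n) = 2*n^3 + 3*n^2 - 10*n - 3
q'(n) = 6*n^2 + 6*n - 10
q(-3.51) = -17.43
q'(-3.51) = 42.86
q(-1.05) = 8.49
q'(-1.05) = -9.68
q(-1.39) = 11.33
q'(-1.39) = -6.75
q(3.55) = 88.79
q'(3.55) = 86.92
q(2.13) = 8.64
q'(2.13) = 30.00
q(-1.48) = 11.89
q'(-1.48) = -5.74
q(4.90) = 255.33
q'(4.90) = 163.46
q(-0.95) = 7.49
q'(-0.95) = -10.28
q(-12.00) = -2907.00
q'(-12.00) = 782.00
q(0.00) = -3.00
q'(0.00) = -10.00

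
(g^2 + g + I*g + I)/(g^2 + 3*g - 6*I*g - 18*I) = (g^2 + g*(1 + I) + I)/(g^2 + g*(3 - 6*I) - 18*I)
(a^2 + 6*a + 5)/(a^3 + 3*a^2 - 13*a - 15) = 1/(a - 3)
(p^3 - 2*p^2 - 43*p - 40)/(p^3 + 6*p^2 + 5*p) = (p - 8)/p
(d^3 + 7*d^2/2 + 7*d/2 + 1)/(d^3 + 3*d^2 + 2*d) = (d + 1/2)/d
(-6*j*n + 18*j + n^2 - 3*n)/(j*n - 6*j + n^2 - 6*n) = (-6*j*n + 18*j + n^2 - 3*n)/(j*n - 6*j + n^2 - 6*n)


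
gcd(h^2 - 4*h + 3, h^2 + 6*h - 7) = h - 1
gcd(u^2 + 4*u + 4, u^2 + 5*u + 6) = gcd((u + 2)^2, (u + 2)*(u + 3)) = u + 2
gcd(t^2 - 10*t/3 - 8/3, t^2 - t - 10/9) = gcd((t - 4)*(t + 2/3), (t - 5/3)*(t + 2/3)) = t + 2/3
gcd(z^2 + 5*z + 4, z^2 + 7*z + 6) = z + 1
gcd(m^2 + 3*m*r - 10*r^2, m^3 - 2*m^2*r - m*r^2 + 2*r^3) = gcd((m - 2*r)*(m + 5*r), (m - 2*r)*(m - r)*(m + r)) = -m + 2*r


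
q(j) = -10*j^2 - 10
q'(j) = -20*j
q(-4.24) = -189.78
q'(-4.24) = 84.80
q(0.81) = -16.56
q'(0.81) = -16.20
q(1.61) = -35.92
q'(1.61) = -32.20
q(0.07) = -10.05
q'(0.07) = -1.40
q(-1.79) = -42.04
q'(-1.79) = 35.80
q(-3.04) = -102.42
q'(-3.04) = 60.80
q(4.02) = -171.60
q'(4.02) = -80.40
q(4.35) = -199.22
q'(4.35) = -87.00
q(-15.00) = -2260.00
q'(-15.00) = 300.00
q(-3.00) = -100.00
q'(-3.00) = 60.00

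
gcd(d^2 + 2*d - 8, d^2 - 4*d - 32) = d + 4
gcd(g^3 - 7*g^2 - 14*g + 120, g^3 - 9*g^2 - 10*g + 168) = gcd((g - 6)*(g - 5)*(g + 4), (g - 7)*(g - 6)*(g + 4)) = g^2 - 2*g - 24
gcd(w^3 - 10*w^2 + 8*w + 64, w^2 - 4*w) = w - 4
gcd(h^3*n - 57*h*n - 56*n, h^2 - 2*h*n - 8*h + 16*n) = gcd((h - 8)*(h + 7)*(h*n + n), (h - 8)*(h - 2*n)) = h - 8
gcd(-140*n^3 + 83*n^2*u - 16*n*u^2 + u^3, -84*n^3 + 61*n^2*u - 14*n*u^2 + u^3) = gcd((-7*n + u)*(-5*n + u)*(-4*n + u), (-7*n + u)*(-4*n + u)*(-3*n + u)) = 28*n^2 - 11*n*u + u^2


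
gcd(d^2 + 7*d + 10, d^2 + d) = 1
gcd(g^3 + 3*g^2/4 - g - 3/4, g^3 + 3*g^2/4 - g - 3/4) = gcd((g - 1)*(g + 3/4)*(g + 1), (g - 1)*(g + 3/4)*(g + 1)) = g^3 + 3*g^2/4 - g - 3/4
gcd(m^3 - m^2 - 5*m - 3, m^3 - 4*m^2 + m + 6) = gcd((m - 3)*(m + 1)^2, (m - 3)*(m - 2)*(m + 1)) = m^2 - 2*m - 3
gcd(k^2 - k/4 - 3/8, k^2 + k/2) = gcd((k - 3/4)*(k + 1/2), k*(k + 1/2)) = k + 1/2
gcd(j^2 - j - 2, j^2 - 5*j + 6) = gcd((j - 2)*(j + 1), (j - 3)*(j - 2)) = j - 2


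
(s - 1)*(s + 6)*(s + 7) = s^3 + 12*s^2 + 29*s - 42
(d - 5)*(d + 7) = d^2 + 2*d - 35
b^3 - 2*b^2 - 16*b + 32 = (b - 4)*(b - 2)*(b + 4)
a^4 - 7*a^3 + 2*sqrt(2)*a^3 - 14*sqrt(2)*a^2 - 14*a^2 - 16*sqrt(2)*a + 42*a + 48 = (a - 8)*(a + 1)*(a - sqrt(2))*(a + 3*sqrt(2))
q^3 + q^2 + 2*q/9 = q*(q + 1/3)*(q + 2/3)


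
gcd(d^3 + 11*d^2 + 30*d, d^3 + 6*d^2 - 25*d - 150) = d^2 + 11*d + 30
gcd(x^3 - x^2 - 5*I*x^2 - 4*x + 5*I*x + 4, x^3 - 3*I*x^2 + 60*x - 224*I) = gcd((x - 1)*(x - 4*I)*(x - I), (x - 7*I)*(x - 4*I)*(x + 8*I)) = x - 4*I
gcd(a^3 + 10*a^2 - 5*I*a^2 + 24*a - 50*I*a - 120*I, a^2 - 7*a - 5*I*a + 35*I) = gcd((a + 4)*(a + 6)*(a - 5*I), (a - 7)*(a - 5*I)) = a - 5*I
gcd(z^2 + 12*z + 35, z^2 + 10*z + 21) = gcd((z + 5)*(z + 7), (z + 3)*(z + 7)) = z + 7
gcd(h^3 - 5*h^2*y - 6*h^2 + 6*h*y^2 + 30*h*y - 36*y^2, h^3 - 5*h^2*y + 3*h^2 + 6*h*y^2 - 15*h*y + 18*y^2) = h^2 - 5*h*y + 6*y^2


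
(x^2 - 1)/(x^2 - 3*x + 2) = (x + 1)/(x - 2)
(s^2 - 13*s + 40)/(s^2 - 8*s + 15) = (s - 8)/(s - 3)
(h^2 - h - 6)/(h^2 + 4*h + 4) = (h - 3)/(h + 2)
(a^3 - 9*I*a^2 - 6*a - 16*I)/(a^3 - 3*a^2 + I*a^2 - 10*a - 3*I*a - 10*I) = (a^2 - 10*I*a - 16)/(a^2 - 3*a - 10)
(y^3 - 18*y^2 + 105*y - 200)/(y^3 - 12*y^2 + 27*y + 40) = (y - 5)/(y + 1)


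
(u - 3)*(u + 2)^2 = u^3 + u^2 - 8*u - 12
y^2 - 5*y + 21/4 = (y - 7/2)*(y - 3/2)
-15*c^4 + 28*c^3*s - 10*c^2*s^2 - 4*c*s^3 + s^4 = (-5*c + s)*(-c + s)^2*(3*c + s)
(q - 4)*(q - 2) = q^2 - 6*q + 8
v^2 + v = v*(v + 1)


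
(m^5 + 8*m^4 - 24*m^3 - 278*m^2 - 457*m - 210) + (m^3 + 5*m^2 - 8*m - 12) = m^5 + 8*m^4 - 23*m^3 - 273*m^2 - 465*m - 222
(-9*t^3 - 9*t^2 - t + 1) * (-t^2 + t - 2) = 9*t^5 + 10*t^3 + 16*t^2 + 3*t - 2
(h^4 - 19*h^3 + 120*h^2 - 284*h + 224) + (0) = h^4 - 19*h^3 + 120*h^2 - 284*h + 224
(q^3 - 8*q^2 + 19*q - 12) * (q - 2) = q^4 - 10*q^3 + 35*q^2 - 50*q + 24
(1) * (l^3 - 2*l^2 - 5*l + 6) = l^3 - 2*l^2 - 5*l + 6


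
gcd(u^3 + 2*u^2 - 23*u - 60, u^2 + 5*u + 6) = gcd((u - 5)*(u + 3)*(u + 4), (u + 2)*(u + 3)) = u + 3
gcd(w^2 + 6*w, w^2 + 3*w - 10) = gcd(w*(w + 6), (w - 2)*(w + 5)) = 1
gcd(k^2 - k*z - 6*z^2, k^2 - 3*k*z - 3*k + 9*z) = -k + 3*z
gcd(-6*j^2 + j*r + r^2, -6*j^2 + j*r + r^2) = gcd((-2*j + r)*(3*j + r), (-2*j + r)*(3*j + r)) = -6*j^2 + j*r + r^2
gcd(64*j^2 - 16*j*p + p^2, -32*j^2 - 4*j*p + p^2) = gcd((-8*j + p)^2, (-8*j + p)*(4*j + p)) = -8*j + p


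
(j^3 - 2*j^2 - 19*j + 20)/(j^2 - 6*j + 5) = j + 4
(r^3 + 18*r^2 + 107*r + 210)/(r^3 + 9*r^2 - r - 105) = (r + 6)/(r - 3)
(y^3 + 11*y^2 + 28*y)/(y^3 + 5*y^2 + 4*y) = (y + 7)/(y + 1)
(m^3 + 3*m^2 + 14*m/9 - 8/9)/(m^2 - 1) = (9*m^3 + 27*m^2 + 14*m - 8)/(9*(m^2 - 1))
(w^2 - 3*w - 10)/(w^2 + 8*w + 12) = (w - 5)/(w + 6)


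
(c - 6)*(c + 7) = c^2 + c - 42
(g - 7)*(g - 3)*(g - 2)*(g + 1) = g^4 - 11*g^3 + 29*g^2 - g - 42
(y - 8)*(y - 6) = y^2 - 14*y + 48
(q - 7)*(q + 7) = q^2 - 49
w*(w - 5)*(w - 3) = w^3 - 8*w^2 + 15*w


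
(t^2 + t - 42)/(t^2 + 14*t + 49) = (t - 6)/(t + 7)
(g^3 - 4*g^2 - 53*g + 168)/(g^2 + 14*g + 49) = (g^2 - 11*g + 24)/(g + 7)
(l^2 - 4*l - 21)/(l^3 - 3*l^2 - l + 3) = (l^2 - 4*l - 21)/(l^3 - 3*l^2 - l + 3)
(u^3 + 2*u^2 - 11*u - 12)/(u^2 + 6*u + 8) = (u^2 - 2*u - 3)/(u + 2)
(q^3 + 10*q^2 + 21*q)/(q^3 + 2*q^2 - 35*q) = (q + 3)/(q - 5)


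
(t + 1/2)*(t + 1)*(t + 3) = t^3 + 9*t^2/2 + 5*t + 3/2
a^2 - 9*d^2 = (a - 3*d)*(a + 3*d)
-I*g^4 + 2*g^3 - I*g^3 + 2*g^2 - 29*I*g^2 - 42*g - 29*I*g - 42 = (g - 3*I)*(g - 2*I)*(g + 7*I)*(-I*g - I)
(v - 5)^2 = v^2 - 10*v + 25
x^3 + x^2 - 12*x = x*(x - 3)*(x + 4)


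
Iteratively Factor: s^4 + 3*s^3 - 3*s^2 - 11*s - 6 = (s + 3)*(s^3 - 3*s - 2) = (s + 1)*(s + 3)*(s^2 - s - 2) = (s - 2)*(s + 1)*(s + 3)*(s + 1)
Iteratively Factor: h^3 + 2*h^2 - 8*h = (h + 4)*(h^2 - 2*h) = h*(h + 4)*(h - 2)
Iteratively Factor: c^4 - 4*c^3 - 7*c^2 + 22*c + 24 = (c - 3)*(c^3 - c^2 - 10*c - 8) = (c - 3)*(c + 2)*(c^2 - 3*c - 4) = (c - 4)*(c - 3)*(c + 2)*(c + 1)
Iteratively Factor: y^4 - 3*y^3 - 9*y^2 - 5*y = (y + 1)*(y^3 - 4*y^2 - 5*y) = y*(y + 1)*(y^2 - 4*y - 5) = y*(y + 1)^2*(y - 5)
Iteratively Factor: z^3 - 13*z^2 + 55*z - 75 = (z - 3)*(z^2 - 10*z + 25) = (z - 5)*(z - 3)*(z - 5)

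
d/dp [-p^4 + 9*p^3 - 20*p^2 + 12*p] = -4*p^3 + 27*p^2 - 40*p + 12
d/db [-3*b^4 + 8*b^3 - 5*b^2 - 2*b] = -12*b^3 + 24*b^2 - 10*b - 2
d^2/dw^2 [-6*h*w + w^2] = 2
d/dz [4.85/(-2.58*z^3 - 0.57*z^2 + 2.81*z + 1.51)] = (37.539*z^2 + 5.529*z - 13.6285)/(2.58*z^3 + 0.57*z^2 - 2.81*z - 1.51)^2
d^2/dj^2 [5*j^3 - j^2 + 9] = 30*j - 2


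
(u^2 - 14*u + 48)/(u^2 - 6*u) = (u - 8)/u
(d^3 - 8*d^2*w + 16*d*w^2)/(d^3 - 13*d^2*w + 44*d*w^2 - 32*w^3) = d*(d - 4*w)/(d^2 - 9*d*w + 8*w^2)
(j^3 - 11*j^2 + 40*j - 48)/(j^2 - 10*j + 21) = (j^2 - 8*j + 16)/(j - 7)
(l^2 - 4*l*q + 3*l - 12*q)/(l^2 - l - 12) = (l - 4*q)/(l - 4)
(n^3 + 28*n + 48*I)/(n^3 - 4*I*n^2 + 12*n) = (n + 4*I)/n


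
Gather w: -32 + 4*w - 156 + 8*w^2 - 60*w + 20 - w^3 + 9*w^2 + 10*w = -w^3 + 17*w^2 - 46*w - 168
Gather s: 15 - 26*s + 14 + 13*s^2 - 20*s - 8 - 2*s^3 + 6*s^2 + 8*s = -2*s^3 + 19*s^2 - 38*s + 21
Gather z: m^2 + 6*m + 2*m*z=m^2 + 2*m*z + 6*m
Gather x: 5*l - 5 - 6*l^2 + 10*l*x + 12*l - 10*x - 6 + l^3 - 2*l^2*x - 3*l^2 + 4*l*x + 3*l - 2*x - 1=l^3 - 9*l^2 + 20*l + x*(-2*l^2 + 14*l - 12) - 12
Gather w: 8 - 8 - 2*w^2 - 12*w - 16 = -2*w^2 - 12*w - 16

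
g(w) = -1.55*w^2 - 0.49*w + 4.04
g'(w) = -3.1*w - 0.49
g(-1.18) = 2.46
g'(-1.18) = 3.17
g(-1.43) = 1.57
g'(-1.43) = 3.94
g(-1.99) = -1.12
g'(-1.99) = 5.68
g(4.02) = -22.98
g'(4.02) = -12.95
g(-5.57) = -41.32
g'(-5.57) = 16.78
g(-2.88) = -7.41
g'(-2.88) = 8.44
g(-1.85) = -0.36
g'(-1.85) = 5.24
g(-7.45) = -78.34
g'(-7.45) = 22.60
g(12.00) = -225.04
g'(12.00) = -37.69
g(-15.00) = -337.36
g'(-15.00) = 46.01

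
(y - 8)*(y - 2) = y^2 - 10*y + 16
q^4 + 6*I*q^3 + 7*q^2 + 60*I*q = q*(q - 3*I)*(q + 4*I)*(q + 5*I)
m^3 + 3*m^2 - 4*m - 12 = (m - 2)*(m + 2)*(m + 3)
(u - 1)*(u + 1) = u^2 - 1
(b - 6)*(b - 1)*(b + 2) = b^3 - 5*b^2 - 8*b + 12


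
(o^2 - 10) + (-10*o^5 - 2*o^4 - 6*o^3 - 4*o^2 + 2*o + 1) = -10*o^5 - 2*o^4 - 6*o^3 - 3*o^2 + 2*o - 9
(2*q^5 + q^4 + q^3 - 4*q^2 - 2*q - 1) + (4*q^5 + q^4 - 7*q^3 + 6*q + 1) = 6*q^5 + 2*q^4 - 6*q^3 - 4*q^2 + 4*q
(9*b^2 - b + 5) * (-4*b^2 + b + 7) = -36*b^4 + 13*b^3 + 42*b^2 - 2*b + 35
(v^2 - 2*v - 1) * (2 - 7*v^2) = -7*v^4 + 14*v^3 + 9*v^2 - 4*v - 2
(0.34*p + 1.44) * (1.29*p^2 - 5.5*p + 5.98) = 0.4386*p^3 - 0.0124000000000002*p^2 - 5.8868*p + 8.6112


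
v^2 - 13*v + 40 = (v - 8)*(v - 5)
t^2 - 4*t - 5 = (t - 5)*(t + 1)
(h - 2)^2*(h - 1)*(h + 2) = h^4 - 3*h^3 - 2*h^2 + 12*h - 8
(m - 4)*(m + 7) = m^2 + 3*m - 28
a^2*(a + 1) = a^3 + a^2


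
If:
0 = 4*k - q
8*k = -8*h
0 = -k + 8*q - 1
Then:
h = -1/31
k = 1/31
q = 4/31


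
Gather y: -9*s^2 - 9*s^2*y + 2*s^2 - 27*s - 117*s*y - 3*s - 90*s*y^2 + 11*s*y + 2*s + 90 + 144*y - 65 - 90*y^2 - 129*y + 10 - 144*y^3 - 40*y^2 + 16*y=-7*s^2 - 28*s - 144*y^3 + y^2*(-90*s - 130) + y*(-9*s^2 - 106*s + 31) + 35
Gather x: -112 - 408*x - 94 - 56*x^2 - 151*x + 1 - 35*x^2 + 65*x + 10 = -91*x^2 - 494*x - 195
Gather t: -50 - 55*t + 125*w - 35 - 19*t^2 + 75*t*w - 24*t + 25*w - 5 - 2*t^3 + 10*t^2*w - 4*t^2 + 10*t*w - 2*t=-2*t^3 + t^2*(10*w - 23) + t*(85*w - 81) + 150*w - 90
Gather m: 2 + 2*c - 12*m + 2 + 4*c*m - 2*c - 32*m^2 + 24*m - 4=-32*m^2 + m*(4*c + 12)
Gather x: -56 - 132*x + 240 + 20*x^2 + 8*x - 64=20*x^2 - 124*x + 120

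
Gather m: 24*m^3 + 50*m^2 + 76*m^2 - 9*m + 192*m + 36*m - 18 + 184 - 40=24*m^3 + 126*m^2 + 219*m + 126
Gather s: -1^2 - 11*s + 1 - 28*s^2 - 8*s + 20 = -28*s^2 - 19*s + 20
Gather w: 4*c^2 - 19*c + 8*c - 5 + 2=4*c^2 - 11*c - 3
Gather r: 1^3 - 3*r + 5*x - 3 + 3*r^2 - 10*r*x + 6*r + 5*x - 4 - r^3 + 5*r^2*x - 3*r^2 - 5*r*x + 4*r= -r^3 + 5*r^2*x + r*(7 - 15*x) + 10*x - 6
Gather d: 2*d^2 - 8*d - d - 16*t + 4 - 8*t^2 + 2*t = 2*d^2 - 9*d - 8*t^2 - 14*t + 4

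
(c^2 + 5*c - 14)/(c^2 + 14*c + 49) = (c - 2)/(c + 7)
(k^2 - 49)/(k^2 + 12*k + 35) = (k - 7)/(k + 5)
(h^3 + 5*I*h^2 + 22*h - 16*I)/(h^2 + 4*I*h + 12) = (h^2 + 7*I*h + 8)/(h + 6*I)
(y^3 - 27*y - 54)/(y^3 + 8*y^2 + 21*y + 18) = (y - 6)/(y + 2)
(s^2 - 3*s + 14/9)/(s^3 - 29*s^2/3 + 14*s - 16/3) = (s - 7/3)/(s^2 - 9*s + 8)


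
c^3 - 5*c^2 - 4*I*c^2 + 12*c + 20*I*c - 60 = (c - 5)*(c - 6*I)*(c + 2*I)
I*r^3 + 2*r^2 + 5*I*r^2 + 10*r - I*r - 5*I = (r + 5)*(r - I)*(I*r + 1)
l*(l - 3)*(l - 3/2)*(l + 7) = l^4 + 5*l^3/2 - 27*l^2 + 63*l/2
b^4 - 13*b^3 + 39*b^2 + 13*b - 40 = (b - 8)*(b - 5)*(b - 1)*(b + 1)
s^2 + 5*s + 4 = (s + 1)*(s + 4)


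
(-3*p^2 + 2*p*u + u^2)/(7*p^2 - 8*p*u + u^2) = (-3*p - u)/(7*p - u)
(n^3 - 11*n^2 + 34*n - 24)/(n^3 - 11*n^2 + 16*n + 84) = (n^2 - 5*n + 4)/(n^2 - 5*n - 14)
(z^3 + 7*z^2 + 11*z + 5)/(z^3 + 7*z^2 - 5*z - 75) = (z^2 + 2*z + 1)/(z^2 + 2*z - 15)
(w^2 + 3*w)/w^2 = (w + 3)/w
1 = 1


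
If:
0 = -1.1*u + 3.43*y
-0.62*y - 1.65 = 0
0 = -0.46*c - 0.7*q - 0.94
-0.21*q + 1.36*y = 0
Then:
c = 24.18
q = -17.24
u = -8.30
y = -2.66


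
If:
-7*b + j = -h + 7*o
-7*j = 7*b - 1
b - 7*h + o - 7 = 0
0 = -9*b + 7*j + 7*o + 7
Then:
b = 342/1153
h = -8265/8071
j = -1241/8071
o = -536/1153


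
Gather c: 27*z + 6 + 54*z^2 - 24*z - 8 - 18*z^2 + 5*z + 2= 36*z^2 + 8*z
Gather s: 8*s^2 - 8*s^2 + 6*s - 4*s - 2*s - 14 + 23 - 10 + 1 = 0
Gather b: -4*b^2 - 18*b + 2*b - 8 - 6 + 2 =-4*b^2 - 16*b - 12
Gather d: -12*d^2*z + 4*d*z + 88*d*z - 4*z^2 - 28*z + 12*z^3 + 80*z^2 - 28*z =-12*d^2*z + 92*d*z + 12*z^3 + 76*z^2 - 56*z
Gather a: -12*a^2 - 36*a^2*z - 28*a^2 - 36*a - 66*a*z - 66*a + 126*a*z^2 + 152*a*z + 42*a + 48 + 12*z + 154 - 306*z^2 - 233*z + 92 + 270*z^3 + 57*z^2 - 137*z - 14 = a^2*(-36*z - 40) + a*(126*z^2 + 86*z - 60) + 270*z^3 - 249*z^2 - 358*z + 280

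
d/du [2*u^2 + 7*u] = 4*u + 7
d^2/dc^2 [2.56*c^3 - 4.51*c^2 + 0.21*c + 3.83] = 15.36*c - 9.02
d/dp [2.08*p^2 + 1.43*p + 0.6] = 4.16*p + 1.43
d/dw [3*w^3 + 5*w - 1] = 9*w^2 + 5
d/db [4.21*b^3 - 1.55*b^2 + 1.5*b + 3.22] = 12.63*b^2 - 3.1*b + 1.5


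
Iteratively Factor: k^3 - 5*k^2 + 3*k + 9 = (k + 1)*(k^2 - 6*k + 9) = (k - 3)*(k + 1)*(k - 3)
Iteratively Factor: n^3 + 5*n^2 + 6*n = (n + 2)*(n^2 + 3*n) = (n + 2)*(n + 3)*(n)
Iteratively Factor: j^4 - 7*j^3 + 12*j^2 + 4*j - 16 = (j - 4)*(j^3 - 3*j^2 + 4) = (j - 4)*(j - 2)*(j^2 - j - 2) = (j - 4)*(j - 2)^2*(j + 1)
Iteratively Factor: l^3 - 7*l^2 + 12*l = (l)*(l^2 - 7*l + 12) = l*(l - 4)*(l - 3)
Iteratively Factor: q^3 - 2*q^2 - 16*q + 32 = (q - 4)*(q^2 + 2*q - 8) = (q - 4)*(q - 2)*(q + 4)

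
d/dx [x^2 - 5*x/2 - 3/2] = 2*x - 5/2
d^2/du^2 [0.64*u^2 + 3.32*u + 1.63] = 1.28000000000000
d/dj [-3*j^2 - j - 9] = -6*j - 1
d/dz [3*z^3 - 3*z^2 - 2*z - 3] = 9*z^2 - 6*z - 2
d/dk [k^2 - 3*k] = 2*k - 3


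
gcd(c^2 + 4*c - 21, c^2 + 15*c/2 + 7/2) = c + 7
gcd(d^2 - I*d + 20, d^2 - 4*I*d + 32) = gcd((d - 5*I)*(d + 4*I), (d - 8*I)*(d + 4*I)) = d + 4*I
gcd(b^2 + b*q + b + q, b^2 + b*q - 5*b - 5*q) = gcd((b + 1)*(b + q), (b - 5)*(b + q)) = b + q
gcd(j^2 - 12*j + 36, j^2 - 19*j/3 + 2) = j - 6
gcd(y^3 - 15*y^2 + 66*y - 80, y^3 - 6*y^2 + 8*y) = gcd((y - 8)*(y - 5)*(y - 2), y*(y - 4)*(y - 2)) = y - 2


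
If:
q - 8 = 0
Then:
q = 8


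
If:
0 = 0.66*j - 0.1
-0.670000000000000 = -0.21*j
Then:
No Solution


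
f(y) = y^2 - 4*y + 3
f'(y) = 2*y - 4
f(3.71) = 1.92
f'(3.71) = 3.42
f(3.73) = 1.99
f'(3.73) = 3.46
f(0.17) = 2.35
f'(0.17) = -3.66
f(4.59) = 5.71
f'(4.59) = 5.18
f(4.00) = 3.00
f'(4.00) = 4.00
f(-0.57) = 5.60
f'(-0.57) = -5.14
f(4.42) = 4.86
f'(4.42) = 4.84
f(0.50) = 1.25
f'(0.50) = -3.00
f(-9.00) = 120.00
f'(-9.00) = -22.00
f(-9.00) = 120.00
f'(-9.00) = -22.00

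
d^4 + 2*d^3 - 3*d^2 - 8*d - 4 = (d - 2)*(d + 1)^2*(d + 2)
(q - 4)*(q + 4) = q^2 - 16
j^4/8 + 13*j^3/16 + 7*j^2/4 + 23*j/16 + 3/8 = (j/4 + 1/4)*(j/2 + 1)*(j + 1/2)*(j + 3)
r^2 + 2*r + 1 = (r + 1)^2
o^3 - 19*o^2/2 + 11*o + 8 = (o - 8)*(o - 2)*(o + 1/2)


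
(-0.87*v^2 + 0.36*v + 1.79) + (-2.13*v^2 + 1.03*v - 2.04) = -3.0*v^2 + 1.39*v - 0.25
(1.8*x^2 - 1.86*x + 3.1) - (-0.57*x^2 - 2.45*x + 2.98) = 2.37*x^2 + 0.59*x + 0.12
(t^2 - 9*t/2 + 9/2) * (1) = t^2 - 9*t/2 + 9/2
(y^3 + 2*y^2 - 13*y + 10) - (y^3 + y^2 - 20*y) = y^2 + 7*y + 10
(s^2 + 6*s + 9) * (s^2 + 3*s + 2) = s^4 + 9*s^3 + 29*s^2 + 39*s + 18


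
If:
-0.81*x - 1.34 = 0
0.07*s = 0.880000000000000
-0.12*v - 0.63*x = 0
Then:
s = 12.57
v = 8.69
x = -1.65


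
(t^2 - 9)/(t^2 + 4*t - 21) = (t + 3)/(t + 7)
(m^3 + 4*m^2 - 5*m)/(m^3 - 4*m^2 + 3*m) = (m + 5)/(m - 3)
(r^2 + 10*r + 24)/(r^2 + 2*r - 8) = (r + 6)/(r - 2)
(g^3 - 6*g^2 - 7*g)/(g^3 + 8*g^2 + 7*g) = (g - 7)/(g + 7)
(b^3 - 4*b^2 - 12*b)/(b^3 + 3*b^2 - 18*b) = (b^2 - 4*b - 12)/(b^2 + 3*b - 18)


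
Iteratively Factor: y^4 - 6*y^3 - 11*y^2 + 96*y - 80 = (y + 4)*(y^3 - 10*y^2 + 29*y - 20) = (y - 4)*(y + 4)*(y^2 - 6*y + 5) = (y - 5)*(y - 4)*(y + 4)*(y - 1)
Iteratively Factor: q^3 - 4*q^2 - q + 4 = (q - 4)*(q^2 - 1) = (q - 4)*(q + 1)*(q - 1)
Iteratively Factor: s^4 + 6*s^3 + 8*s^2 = (s + 2)*(s^3 + 4*s^2) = s*(s + 2)*(s^2 + 4*s) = s*(s + 2)*(s + 4)*(s)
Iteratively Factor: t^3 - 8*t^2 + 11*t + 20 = (t + 1)*(t^2 - 9*t + 20) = (t - 4)*(t + 1)*(t - 5)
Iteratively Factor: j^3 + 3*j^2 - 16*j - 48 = (j - 4)*(j^2 + 7*j + 12) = (j - 4)*(j + 3)*(j + 4)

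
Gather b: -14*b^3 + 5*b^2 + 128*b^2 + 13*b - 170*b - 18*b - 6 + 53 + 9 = -14*b^3 + 133*b^2 - 175*b + 56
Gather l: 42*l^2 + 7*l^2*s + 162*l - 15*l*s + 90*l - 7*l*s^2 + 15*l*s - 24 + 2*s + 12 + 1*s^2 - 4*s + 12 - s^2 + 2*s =l^2*(7*s + 42) + l*(252 - 7*s^2)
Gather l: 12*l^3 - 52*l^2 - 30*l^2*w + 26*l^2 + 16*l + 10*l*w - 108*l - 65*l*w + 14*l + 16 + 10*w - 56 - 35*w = 12*l^3 + l^2*(-30*w - 26) + l*(-55*w - 78) - 25*w - 40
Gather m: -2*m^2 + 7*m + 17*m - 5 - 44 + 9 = -2*m^2 + 24*m - 40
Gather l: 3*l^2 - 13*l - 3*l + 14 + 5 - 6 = 3*l^2 - 16*l + 13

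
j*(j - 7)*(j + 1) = j^3 - 6*j^2 - 7*j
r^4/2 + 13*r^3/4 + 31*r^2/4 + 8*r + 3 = (r/2 + 1)*(r + 1)*(r + 3/2)*(r + 2)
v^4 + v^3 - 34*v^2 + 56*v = v*(v - 4)*(v - 2)*(v + 7)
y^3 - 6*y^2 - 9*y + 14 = (y - 7)*(y - 1)*(y + 2)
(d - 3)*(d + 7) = d^2 + 4*d - 21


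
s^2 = s^2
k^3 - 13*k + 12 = (k - 3)*(k - 1)*(k + 4)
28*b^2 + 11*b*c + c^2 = (4*b + c)*(7*b + c)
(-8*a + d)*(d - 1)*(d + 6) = -8*a*d^2 - 40*a*d + 48*a + d^3 + 5*d^2 - 6*d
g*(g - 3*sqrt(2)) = g^2 - 3*sqrt(2)*g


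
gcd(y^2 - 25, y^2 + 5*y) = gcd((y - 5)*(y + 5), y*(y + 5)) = y + 5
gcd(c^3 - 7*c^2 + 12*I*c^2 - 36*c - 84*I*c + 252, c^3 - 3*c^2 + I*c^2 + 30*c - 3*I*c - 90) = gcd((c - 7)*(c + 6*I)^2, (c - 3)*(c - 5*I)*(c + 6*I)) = c + 6*I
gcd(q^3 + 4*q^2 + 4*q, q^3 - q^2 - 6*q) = q^2 + 2*q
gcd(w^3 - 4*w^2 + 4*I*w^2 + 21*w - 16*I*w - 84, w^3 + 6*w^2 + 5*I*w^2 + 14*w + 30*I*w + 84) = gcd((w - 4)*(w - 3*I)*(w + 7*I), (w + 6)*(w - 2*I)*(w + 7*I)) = w + 7*I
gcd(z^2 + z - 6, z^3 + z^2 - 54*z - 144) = z + 3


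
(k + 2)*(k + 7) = k^2 + 9*k + 14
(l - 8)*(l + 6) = l^2 - 2*l - 48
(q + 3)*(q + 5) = q^2 + 8*q + 15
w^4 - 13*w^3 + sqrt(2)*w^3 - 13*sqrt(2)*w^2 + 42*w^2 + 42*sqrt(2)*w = w*(w - 7)*(w - 6)*(w + sqrt(2))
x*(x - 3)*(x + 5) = x^3 + 2*x^2 - 15*x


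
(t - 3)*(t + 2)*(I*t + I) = I*t^3 - 7*I*t - 6*I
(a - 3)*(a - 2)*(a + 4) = a^3 - a^2 - 14*a + 24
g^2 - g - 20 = (g - 5)*(g + 4)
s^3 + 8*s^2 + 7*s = s*(s + 1)*(s + 7)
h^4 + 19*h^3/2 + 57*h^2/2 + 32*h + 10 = (h + 1/2)*(h + 2)^2*(h + 5)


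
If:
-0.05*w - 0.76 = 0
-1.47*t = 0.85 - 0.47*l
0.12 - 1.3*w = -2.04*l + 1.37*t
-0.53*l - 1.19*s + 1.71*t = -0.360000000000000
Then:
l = -12.90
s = -0.71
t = -4.70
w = -15.20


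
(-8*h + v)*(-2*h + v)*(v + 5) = 16*h^2*v + 80*h^2 - 10*h*v^2 - 50*h*v + v^3 + 5*v^2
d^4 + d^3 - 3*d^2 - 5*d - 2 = (d - 2)*(d + 1)^3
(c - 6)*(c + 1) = c^2 - 5*c - 6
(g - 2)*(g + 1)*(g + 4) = g^3 + 3*g^2 - 6*g - 8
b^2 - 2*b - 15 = (b - 5)*(b + 3)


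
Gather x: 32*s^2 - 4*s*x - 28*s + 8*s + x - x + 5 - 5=32*s^2 - 4*s*x - 20*s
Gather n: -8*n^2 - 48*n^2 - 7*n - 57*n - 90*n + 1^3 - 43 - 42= -56*n^2 - 154*n - 84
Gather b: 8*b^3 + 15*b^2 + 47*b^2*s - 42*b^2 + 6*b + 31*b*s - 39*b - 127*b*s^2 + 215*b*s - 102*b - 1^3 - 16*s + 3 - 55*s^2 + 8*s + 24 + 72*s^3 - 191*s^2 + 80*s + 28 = 8*b^3 + b^2*(47*s - 27) + b*(-127*s^2 + 246*s - 135) + 72*s^3 - 246*s^2 + 72*s + 54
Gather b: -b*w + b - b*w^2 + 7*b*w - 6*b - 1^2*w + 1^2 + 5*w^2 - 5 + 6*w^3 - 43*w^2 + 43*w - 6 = b*(-w^2 + 6*w - 5) + 6*w^3 - 38*w^2 + 42*w - 10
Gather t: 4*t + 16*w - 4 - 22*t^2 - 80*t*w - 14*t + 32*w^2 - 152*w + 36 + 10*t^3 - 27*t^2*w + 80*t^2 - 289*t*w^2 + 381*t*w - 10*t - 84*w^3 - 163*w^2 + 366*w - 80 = 10*t^3 + t^2*(58 - 27*w) + t*(-289*w^2 + 301*w - 20) - 84*w^3 - 131*w^2 + 230*w - 48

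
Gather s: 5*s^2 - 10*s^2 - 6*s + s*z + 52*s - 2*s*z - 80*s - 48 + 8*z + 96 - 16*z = -5*s^2 + s*(-z - 34) - 8*z + 48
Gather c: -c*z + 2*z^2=-c*z + 2*z^2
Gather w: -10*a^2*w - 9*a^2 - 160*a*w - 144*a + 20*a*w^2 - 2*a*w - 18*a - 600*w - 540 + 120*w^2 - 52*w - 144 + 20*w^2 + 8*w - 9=-9*a^2 - 162*a + w^2*(20*a + 140) + w*(-10*a^2 - 162*a - 644) - 693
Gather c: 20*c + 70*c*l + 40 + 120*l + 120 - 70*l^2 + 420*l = c*(70*l + 20) - 70*l^2 + 540*l + 160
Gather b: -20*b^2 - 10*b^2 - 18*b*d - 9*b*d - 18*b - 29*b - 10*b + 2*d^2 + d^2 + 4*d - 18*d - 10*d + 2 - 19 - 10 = -30*b^2 + b*(-27*d - 57) + 3*d^2 - 24*d - 27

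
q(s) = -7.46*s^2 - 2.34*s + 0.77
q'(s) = -14.92*s - 2.34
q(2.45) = -49.74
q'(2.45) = -38.89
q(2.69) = -59.51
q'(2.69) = -42.47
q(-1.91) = -21.98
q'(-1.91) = 26.16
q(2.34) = -45.55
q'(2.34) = -37.25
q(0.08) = 0.54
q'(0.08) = -3.53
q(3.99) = -127.33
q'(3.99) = -61.87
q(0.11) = 0.42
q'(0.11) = -3.98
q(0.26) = -0.34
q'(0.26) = -6.22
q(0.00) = 0.77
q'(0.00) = -2.34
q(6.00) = -281.83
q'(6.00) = -91.86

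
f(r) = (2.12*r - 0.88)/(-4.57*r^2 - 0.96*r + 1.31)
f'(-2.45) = 0.14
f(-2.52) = 0.25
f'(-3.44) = 0.06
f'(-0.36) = 5.38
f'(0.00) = 1.13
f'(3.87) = 0.02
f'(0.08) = 0.93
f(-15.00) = 0.03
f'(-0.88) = 8.62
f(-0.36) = -1.55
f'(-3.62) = 0.05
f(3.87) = -0.10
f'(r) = (2.12*r - 0.88)*(9.14*r + 0.96)/(-4.57*r^2 - 0.96*r + 1.31)^2 + 2.12/(-4.57*r^2 - 0.96*r + 1.31)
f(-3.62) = 0.16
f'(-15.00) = 0.00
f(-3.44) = 0.17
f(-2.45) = 0.26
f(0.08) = -0.59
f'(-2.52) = 0.13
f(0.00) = -0.67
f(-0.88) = 1.98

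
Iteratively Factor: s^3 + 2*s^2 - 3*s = (s)*(s^2 + 2*s - 3) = s*(s - 1)*(s + 3)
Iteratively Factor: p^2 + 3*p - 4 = (p - 1)*(p + 4)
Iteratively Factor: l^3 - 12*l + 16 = (l - 2)*(l^2 + 2*l - 8) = (l - 2)*(l + 4)*(l - 2)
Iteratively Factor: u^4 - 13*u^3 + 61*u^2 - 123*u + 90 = (u - 3)*(u^3 - 10*u^2 + 31*u - 30) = (u - 3)*(u - 2)*(u^2 - 8*u + 15) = (u - 3)^2*(u - 2)*(u - 5)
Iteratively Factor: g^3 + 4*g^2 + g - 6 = (g + 3)*(g^2 + g - 2) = (g - 1)*(g + 3)*(g + 2)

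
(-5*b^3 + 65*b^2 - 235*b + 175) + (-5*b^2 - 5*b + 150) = -5*b^3 + 60*b^2 - 240*b + 325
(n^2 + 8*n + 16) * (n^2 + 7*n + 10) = n^4 + 15*n^3 + 82*n^2 + 192*n + 160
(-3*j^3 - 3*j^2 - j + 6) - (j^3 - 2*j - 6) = -4*j^3 - 3*j^2 + j + 12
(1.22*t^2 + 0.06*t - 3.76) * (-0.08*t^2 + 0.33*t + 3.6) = -0.0976*t^4 + 0.3978*t^3 + 4.7126*t^2 - 1.0248*t - 13.536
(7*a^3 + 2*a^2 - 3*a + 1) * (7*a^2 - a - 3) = 49*a^5 + 7*a^4 - 44*a^3 + 4*a^2 + 8*a - 3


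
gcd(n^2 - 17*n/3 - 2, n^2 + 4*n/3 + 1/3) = n + 1/3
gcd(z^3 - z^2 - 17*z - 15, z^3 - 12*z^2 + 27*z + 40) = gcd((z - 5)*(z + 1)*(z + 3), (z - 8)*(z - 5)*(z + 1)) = z^2 - 4*z - 5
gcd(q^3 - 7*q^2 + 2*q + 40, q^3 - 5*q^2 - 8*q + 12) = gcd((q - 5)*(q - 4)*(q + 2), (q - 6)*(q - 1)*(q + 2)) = q + 2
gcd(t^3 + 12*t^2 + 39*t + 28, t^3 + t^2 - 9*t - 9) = t + 1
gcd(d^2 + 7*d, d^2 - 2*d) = d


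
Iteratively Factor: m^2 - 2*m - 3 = (m - 3)*(m + 1)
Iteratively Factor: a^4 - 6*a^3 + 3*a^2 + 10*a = (a - 2)*(a^3 - 4*a^2 - 5*a) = (a - 2)*(a + 1)*(a^2 - 5*a) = a*(a - 2)*(a + 1)*(a - 5)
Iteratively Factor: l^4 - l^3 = (l)*(l^3 - l^2) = l^2*(l^2 - l) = l^2*(l - 1)*(l)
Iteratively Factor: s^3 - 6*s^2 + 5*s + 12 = (s + 1)*(s^2 - 7*s + 12) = (s - 3)*(s + 1)*(s - 4)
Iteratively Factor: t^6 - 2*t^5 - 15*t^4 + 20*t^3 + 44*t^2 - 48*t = (t - 1)*(t^5 - t^4 - 16*t^3 + 4*t^2 + 48*t) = (t - 4)*(t - 1)*(t^4 + 3*t^3 - 4*t^2 - 12*t) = (t - 4)*(t - 2)*(t - 1)*(t^3 + 5*t^2 + 6*t) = (t - 4)*(t - 2)*(t - 1)*(t + 3)*(t^2 + 2*t) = t*(t - 4)*(t - 2)*(t - 1)*(t + 3)*(t + 2)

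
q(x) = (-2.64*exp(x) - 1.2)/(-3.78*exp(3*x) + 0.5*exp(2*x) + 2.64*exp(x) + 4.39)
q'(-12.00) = 0.00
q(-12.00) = -0.27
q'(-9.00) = 0.00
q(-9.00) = -0.27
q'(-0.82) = -0.19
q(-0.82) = -0.44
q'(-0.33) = -0.58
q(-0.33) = -0.60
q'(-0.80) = -0.19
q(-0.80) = -0.45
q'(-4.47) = -0.00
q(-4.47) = -0.28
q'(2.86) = -0.00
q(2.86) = 0.00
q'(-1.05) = -0.13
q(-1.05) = -0.41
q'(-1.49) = -0.08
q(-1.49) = -0.36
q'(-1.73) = -0.07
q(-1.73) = -0.34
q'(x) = (-2.64*exp(x) - 1.2)*(11.34*exp(3*x) - 1.0*exp(2*x) - 2.64*exp(x))/(-3.78*exp(3*x) + 0.5*exp(2*x) + 2.64*exp(x) + 4.39)^2 - 2.64*exp(x)/(-3.78*exp(3*x) + 0.5*exp(2*x) + 2.64*exp(x) + 4.39) = (-19.9584*exp(3*x) - 12.288*exp(2*x) + 1.2*exp(x) - 8.4216)*exp(x)/(14.2884*exp(6*x) - 3.78*exp(5*x) - 19.7084*exp(4*x) - 30.5484*exp(3*x) + 11.3596*exp(2*x) + 23.1792*exp(x) + 19.2721)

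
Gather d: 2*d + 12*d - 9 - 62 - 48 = 14*d - 119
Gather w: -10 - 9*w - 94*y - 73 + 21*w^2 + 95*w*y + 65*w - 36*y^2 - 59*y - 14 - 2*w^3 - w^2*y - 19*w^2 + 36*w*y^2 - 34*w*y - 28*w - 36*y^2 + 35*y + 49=-2*w^3 + w^2*(2 - y) + w*(36*y^2 + 61*y + 28) - 72*y^2 - 118*y - 48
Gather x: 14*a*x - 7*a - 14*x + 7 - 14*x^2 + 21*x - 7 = -7*a - 14*x^2 + x*(14*a + 7)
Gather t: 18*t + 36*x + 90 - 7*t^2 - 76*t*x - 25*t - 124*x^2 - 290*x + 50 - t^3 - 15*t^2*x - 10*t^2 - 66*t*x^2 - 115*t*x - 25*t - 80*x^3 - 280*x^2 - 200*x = -t^3 + t^2*(-15*x - 17) + t*(-66*x^2 - 191*x - 32) - 80*x^3 - 404*x^2 - 454*x + 140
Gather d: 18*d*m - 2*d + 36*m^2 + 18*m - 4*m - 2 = d*(18*m - 2) + 36*m^2 + 14*m - 2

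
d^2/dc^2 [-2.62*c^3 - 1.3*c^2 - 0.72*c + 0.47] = -15.72*c - 2.6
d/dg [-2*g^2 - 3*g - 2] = -4*g - 3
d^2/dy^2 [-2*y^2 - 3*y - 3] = -4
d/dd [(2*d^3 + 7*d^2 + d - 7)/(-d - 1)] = (-4*d^3 - 13*d^2 - 14*d - 8)/(d^2 + 2*d + 1)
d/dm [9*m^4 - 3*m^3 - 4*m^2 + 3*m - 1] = 36*m^3 - 9*m^2 - 8*m + 3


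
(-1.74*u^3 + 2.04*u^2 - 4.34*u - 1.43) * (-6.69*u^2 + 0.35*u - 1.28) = 11.6406*u^5 - 14.2566*u^4 + 31.9758*u^3 + 5.4365*u^2 + 5.0547*u + 1.8304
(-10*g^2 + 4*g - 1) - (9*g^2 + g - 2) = -19*g^2 + 3*g + 1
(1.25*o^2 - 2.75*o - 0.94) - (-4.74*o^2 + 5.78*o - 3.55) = 5.99*o^2 - 8.53*o + 2.61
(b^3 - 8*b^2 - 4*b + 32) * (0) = 0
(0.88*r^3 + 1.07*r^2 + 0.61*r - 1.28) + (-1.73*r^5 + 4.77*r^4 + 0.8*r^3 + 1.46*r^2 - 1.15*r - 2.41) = -1.73*r^5 + 4.77*r^4 + 1.68*r^3 + 2.53*r^2 - 0.54*r - 3.69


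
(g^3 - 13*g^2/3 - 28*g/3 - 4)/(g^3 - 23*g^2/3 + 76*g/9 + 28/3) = 3*(g + 1)/(3*g - 7)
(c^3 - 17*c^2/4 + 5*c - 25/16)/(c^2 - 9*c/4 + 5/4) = (c^2 - 3*c + 5/4)/(c - 1)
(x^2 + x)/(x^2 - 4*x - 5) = x/(x - 5)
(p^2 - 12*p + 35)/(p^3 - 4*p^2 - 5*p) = (p - 7)/(p*(p + 1))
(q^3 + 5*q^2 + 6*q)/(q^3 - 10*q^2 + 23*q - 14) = q*(q^2 + 5*q + 6)/(q^3 - 10*q^2 + 23*q - 14)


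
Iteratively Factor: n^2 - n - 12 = (n + 3)*(n - 4)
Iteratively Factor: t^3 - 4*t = (t + 2)*(t^2 - 2*t) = t*(t + 2)*(t - 2)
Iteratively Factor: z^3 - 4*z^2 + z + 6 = (z - 3)*(z^2 - z - 2) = (z - 3)*(z + 1)*(z - 2)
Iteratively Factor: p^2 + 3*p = (p)*(p + 3)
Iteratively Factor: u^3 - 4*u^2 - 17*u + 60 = (u + 4)*(u^2 - 8*u + 15) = (u - 3)*(u + 4)*(u - 5)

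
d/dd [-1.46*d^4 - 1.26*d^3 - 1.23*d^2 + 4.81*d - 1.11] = -5.84*d^3 - 3.78*d^2 - 2.46*d + 4.81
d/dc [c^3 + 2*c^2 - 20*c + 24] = 3*c^2 + 4*c - 20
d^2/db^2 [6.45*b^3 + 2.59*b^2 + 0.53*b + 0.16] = 38.7*b + 5.18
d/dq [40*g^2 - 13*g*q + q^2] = -13*g + 2*q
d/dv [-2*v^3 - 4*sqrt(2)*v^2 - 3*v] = -6*v^2 - 8*sqrt(2)*v - 3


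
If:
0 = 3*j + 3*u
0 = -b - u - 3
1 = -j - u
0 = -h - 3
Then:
No Solution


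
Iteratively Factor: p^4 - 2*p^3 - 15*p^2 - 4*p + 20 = (p + 2)*(p^3 - 4*p^2 - 7*p + 10) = (p - 5)*(p + 2)*(p^2 + p - 2) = (p - 5)*(p + 2)^2*(p - 1)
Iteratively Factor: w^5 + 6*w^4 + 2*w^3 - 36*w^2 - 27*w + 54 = (w + 3)*(w^4 + 3*w^3 - 7*w^2 - 15*w + 18) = (w - 1)*(w + 3)*(w^3 + 4*w^2 - 3*w - 18) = (w - 2)*(w - 1)*(w + 3)*(w^2 + 6*w + 9) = (w - 2)*(w - 1)*(w + 3)^2*(w + 3)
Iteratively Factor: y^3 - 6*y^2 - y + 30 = (y - 3)*(y^2 - 3*y - 10) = (y - 3)*(y + 2)*(y - 5)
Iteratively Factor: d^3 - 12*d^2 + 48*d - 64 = (d - 4)*(d^2 - 8*d + 16) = (d - 4)^2*(d - 4)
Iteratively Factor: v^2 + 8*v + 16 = (v + 4)*(v + 4)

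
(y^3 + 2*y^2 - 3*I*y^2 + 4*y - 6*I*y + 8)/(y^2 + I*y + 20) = (y^2 + y*(2 + I) + 2*I)/(y + 5*I)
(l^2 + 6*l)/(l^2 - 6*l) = (l + 6)/(l - 6)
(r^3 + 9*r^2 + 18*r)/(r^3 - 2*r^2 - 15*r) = (r + 6)/(r - 5)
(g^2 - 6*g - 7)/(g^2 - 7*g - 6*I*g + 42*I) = (g + 1)/(g - 6*I)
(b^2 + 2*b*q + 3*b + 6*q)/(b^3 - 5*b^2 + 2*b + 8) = (b^2 + 2*b*q + 3*b + 6*q)/(b^3 - 5*b^2 + 2*b + 8)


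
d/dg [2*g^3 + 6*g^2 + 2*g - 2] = 6*g^2 + 12*g + 2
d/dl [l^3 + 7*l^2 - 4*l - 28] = 3*l^2 + 14*l - 4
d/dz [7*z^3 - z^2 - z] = 21*z^2 - 2*z - 1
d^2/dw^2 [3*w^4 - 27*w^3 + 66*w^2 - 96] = 36*w^2 - 162*w + 132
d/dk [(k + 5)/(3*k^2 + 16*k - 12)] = (3*k^2 + 16*k - 2*(k + 5)*(3*k + 8) - 12)/(3*k^2 + 16*k - 12)^2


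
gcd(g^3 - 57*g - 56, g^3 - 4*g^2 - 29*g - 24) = g^2 - 7*g - 8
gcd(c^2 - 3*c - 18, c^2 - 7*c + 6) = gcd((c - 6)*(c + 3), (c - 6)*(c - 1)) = c - 6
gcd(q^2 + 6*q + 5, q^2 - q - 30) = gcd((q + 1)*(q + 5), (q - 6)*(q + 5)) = q + 5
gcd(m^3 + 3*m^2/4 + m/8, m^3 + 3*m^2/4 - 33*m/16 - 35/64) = m + 1/4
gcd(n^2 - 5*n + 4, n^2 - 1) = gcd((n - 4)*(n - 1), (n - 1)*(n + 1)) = n - 1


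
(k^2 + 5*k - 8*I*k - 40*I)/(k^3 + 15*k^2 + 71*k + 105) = (k - 8*I)/(k^2 + 10*k + 21)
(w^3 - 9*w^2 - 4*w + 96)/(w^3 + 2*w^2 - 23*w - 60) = (w^2 - 12*w + 32)/(w^2 - w - 20)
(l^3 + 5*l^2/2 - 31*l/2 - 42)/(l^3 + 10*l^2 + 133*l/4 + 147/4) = 2*(l - 4)/(2*l + 7)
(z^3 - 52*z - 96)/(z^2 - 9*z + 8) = (z^2 + 8*z + 12)/(z - 1)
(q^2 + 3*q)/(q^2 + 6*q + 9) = q/(q + 3)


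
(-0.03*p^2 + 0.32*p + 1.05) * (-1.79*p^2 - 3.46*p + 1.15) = 0.0537*p^4 - 0.469*p^3 - 3.0212*p^2 - 3.265*p + 1.2075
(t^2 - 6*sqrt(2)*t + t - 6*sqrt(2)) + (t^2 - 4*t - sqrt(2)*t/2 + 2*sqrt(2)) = 2*t^2 - 13*sqrt(2)*t/2 - 3*t - 4*sqrt(2)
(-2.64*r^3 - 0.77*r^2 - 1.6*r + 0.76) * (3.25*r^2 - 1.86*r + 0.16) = -8.58*r^5 + 2.4079*r^4 - 4.1902*r^3 + 5.3228*r^2 - 1.6696*r + 0.1216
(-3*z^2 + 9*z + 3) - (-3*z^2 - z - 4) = 10*z + 7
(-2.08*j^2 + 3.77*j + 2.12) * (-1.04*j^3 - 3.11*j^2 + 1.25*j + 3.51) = 2.1632*j^5 + 2.548*j^4 - 16.5295*j^3 - 9.1815*j^2 + 15.8827*j + 7.4412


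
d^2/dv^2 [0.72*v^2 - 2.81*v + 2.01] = 1.44000000000000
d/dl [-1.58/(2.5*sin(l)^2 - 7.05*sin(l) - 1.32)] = (7.9*sin(l) - 11.139)*cos(l)/(-2.5*sin(l)^2 + 7.05*sin(l) + 1.32)^2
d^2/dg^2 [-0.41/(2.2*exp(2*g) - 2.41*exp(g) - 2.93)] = ((3.608*exp(g) - 0.9881)*(-2.2*exp(2*g) + 2.41*exp(g) + 2.93) + 0.41*(4.4*exp(g) - 2.41)*(8.8*exp(g) - 4.82)*exp(g))*exp(g)/(-2.2*exp(2*g) + 2.41*exp(g) + 2.93)^3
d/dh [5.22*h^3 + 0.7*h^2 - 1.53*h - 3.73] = 15.66*h^2 + 1.4*h - 1.53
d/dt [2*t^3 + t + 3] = 6*t^2 + 1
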